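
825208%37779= 31849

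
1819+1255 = 3074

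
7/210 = 1/30 = 0.03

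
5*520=2600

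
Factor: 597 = 3^1*199^1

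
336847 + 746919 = 1083766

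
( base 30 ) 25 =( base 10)65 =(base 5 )230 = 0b1000001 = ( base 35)1u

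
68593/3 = 22864 + 1/3= 22864.33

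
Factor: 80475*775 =3^1*5^4*29^1*31^1*37^1= 62368125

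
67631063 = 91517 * 739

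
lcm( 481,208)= 7696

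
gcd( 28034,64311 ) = 1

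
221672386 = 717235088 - 495562702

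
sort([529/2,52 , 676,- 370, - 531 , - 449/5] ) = [ - 531, - 370, - 449/5, 52, 529/2, 676] 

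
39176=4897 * 8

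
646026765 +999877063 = 1645903828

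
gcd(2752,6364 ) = 172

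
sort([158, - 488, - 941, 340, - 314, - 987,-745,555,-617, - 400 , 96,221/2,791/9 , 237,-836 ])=[  -  987,  -  941 ,-836, - 745,-617 ,-488, - 400, - 314,791/9, 96,221/2, 158, 237,340, 555 ]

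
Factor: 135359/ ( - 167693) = - 427/529 = - 7^1*23^( - 2)*61^1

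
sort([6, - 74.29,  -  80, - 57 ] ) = [ - 80,- 74.29, - 57, 6]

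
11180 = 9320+1860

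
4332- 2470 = 1862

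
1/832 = 1/832 =0.00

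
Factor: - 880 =-2^4 * 5^1*11^1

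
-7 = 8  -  15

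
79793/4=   19948 + 1/4 = 19948.25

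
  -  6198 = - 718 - 5480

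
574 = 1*574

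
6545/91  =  935/13  =  71.92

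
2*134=268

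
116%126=116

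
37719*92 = 3470148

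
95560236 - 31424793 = 64135443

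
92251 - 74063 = 18188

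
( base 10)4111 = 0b1000000001111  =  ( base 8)10017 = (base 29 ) 4PM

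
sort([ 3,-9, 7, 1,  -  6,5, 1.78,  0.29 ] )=[ - 9, - 6,0.29, 1,  1.78,3,5 , 7] 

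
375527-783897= - 408370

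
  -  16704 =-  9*1856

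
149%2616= 149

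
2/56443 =2/56443 =0.00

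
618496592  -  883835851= - 265339259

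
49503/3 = 16501=16501.00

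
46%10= 6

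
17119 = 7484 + 9635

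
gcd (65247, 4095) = 273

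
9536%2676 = 1508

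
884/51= 52/3=17.33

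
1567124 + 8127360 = 9694484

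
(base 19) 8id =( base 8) 6253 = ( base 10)3243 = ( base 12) 1a63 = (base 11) 2489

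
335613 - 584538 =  - 248925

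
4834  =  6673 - 1839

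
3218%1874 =1344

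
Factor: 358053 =3^1* 41^2*71^1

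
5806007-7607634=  - 1801627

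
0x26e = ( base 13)38B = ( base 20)1B2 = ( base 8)1156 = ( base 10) 622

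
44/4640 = 11/1160=0.01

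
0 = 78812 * 0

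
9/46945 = 9/46945=0.00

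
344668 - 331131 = 13537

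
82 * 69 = 5658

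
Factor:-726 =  - 2^1 * 3^1*11^2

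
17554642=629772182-612217540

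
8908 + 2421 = 11329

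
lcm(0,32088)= 0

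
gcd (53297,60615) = 1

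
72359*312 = 22576008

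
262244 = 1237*212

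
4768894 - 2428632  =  2340262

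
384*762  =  292608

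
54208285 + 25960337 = 80168622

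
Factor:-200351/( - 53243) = 37^( - 1)*1439^( - 1) *200351^1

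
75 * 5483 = 411225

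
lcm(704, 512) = 5632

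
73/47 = 73/47 = 1.55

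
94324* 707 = 66687068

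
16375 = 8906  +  7469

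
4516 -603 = 3913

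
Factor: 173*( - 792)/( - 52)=34254/13 = 2^1*3^2* 11^1*13^( - 1)*173^1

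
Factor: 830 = 2^1 * 5^1*83^1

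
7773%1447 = 538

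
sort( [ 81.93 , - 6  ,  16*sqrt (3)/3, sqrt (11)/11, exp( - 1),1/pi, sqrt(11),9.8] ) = [-6,sqrt(11 )/11  ,  1/pi, exp( - 1 ),sqrt( 11 ), 16*sqrt(3)/3,9.8 , 81.93]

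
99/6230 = 99/6230 =0.02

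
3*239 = 717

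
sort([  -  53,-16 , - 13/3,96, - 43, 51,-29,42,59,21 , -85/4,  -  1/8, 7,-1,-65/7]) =[-53, - 43,-29,-85/4,-16, - 65/7,-13/3, - 1  ,  -  1/8, 7,21,42, 51 , 59,96 ]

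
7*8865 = 62055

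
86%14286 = 86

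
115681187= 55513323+60167864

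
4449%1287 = 588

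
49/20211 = 49/20211 = 0.00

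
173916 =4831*36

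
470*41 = 19270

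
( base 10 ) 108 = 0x6c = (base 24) 4C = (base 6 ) 300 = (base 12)90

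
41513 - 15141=26372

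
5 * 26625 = 133125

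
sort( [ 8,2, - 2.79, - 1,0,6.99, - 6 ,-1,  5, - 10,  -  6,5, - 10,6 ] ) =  [ -10, - 10,-6, - 6, - 2.79, - 1, - 1,0,2, 5, 5, 6,6.99, 8] 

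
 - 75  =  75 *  (- 1)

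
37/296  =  1/8   =  0.12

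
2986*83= 247838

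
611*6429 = 3928119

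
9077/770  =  11+607/770 = 11.79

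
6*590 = 3540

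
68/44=1 + 6/11 = 1.55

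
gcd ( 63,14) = 7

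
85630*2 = 171260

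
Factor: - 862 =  - 2^1*431^1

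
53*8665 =459245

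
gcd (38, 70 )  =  2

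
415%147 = 121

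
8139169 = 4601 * 1769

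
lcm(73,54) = 3942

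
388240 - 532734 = -144494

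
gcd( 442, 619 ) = 1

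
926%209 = 90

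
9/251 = 9/251 = 0.04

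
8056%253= 213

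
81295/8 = 81295/8 = 10161.88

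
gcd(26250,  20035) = 5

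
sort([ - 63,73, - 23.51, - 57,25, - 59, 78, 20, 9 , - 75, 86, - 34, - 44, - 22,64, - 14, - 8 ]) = [ - 75,- 63,  -  59, - 57, - 44, - 34, - 23.51, - 22, - 14,-8,  9,20, 25,64, 73, 78, 86 ] 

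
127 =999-872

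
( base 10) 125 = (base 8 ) 175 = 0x7D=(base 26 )4l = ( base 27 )4H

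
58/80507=58/80507 = 0.00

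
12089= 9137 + 2952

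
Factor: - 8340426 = -2^1 * 3^2*31^1*14947^1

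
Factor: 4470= 2^1* 3^1*5^1*149^1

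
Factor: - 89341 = -7^1*12763^1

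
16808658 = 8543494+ 8265164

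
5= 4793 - 4788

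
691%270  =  151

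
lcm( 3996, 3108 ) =27972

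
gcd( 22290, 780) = 30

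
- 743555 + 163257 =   -  580298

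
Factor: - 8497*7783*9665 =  - 5^1 * 29^1*43^1*181^1*293^1*1933^1  =  - 639167239415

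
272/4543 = 272/4543 = 0.06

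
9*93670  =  843030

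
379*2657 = 1007003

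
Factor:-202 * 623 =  -2^1*7^1* 89^1*101^1  =  - 125846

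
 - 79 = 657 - 736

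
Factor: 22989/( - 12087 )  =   - 97/51 = - 3^(  -  1)*17^( - 1 )*97^1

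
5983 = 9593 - 3610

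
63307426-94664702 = -31357276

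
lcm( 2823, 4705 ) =14115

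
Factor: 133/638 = 2^(-1)*7^1*11^( - 1) * 19^1 * 29^( - 1) 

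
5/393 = 5/393 = 0.01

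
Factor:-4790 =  - 2^1* 5^1*479^1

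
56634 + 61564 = 118198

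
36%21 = 15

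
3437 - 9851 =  - 6414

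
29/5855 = 29/5855 = 0.00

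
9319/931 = 9319/931 = 10.01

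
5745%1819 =288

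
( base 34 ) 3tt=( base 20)b43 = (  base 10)4483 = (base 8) 10603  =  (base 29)59H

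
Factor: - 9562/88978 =-4781/44489  =  - 7^1*17^ ( - 1)*683^1*2617^( - 1)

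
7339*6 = 44034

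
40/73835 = 8/14767 = 0.00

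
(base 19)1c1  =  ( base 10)590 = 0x24e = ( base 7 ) 1502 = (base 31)J1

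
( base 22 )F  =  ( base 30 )f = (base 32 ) F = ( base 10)15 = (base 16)F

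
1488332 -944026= 544306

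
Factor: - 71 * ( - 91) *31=200291 = 7^1 * 13^1*31^1*71^1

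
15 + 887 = 902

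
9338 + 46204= 55542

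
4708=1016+3692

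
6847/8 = 6847/8 = 855.88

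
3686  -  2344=1342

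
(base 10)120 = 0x78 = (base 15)80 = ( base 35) 3f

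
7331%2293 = 452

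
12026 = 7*1718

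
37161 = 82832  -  45671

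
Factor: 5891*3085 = 18173735 = 5^1*43^1*137^1*617^1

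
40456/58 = 697 +15/29= 697.52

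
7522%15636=7522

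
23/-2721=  - 1 +2698/2721 = - 0.01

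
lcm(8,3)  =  24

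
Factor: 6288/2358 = 8/3 = 2^3*3^( - 1 )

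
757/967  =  757/967 = 0.78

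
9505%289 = 257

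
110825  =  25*4433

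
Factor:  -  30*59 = -2^1 * 3^1*5^1*59^1 = - 1770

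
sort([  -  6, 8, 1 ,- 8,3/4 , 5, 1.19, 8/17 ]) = [-8,-6,8/17, 3/4, 1, 1.19, 5,8 ] 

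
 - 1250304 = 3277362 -4527666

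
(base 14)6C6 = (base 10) 1350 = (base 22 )2H8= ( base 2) 10101000110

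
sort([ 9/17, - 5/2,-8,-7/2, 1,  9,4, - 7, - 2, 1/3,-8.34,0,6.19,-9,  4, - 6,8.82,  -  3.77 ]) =[-9 ,  -  8.34, - 8 , - 7,-6,-3.77 , - 7/2, - 5/2, - 2,  0,1/3,9/17, 1, 4,4, 6.19,8.82,9 ]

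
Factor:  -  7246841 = -7^1*1035263^1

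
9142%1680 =742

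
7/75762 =7/75762 = 0.00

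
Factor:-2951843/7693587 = - 3^( - 2 )*11^(  -  1 )* 23^1*77713^( - 1)*128341^1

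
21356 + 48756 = 70112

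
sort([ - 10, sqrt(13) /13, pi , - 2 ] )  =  [-10,  -  2, sqrt( 13) /13 , pi ] 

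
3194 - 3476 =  - 282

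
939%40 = 19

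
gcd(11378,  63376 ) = 2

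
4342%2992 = 1350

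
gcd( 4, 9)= 1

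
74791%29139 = 16513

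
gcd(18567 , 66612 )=3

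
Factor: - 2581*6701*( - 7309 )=29^1*89^1*6701^1* 7309^1 = 126411208829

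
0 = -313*0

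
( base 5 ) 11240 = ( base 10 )820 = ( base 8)1464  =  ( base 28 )118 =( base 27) 13a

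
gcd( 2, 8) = 2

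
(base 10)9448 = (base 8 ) 22350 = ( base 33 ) 8ma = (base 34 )85U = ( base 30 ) aes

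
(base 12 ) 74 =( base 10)88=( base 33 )2m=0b1011000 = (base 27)37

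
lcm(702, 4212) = 4212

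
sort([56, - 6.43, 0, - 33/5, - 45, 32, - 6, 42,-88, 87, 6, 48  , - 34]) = [ - 88, - 45,-34, - 33/5, - 6.43, - 6, 0, 6, 32, 42, 48, 56,  87]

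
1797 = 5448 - 3651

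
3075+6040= 9115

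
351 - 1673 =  - 1322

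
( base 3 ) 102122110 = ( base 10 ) 8490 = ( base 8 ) 20452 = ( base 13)3B31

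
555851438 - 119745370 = 436106068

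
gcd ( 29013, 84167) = 1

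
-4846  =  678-5524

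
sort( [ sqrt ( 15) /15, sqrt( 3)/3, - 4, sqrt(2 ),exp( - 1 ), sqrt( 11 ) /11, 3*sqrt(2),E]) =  [-4, sqrt(15)/15, sqrt( 11) /11,exp(-1 ), sqrt( 3 )/3,  sqrt(2),  E, 3*sqrt(2)]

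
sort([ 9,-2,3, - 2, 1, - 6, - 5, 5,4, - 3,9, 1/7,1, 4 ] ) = [ - 6, - 5,- 3, - 2, - 2,1/7, 1,1,  3, 4, 4,  5,9,9]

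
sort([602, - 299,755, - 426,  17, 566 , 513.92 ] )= [ - 426,-299,17,513.92,566,602 , 755]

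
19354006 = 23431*826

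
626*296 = 185296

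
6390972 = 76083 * 84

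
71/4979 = 71/4979 = 0.01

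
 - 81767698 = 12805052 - 94572750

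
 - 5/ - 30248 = 5/30248 = 0.00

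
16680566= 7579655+9100911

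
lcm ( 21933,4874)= 43866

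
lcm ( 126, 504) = 504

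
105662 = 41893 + 63769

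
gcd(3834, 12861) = 9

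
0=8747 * 0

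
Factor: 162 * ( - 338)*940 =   -  51470640 = - 2^4*3^4*5^1*13^2*47^1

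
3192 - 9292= - 6100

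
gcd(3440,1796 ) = 4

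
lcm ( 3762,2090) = 18810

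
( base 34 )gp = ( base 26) ln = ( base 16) 239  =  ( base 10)569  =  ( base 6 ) 2345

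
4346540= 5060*859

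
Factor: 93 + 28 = 11^2=121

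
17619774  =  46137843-28518069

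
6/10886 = 3/5443 =0.00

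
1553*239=371167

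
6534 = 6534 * 1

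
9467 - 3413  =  6054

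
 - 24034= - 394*61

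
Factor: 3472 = 2^4*7^1*31^1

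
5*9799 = 48995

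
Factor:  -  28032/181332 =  - 2^5*3^(  -  2)*23^(-1) = - 32/207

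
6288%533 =425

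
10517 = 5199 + 5318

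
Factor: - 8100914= - 2^1*4050457^1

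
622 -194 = 428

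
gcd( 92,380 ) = 4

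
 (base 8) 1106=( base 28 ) KM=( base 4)21012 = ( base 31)IO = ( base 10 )582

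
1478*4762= 7038236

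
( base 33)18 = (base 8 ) 51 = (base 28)1d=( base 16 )29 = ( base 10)41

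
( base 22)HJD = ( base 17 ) 1cg6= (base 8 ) 20723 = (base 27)BNJ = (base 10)8659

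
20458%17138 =3320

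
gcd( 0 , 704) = 704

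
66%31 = 4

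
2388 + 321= 2709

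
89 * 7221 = 642669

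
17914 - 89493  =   - 71579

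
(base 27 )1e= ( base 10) 41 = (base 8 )51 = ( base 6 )105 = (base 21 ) 1K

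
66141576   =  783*84472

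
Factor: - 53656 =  - 2^3 * 19^1 * 353^1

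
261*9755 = 2546055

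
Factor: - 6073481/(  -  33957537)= 3^( - 1)*47^1*129223^1*11319179^ (-1) 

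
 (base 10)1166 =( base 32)14e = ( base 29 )1b6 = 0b10010001110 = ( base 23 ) 24g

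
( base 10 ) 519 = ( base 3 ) 201020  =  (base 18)1af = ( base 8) 1007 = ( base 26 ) jp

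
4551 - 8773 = - 4222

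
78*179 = 13962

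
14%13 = 1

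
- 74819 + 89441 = 14622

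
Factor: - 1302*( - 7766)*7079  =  2^2 * 3^1 * 7^1 * 11^1*31^1 *353^1*7079^1 =71578119228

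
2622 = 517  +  2105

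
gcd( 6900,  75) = 75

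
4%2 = 0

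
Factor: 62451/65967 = 20817/21989 = 3^4* 11^( - 1 )*257^1*1999^(-1 )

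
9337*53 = 494861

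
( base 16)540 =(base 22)2H2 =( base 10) 1344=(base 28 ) 1K0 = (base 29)1ha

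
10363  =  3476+6887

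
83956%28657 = 26642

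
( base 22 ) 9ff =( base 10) 4701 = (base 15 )15d6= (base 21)adi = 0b1001001011101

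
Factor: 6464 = 2^6  *  101^1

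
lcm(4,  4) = 4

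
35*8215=287525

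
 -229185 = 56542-285727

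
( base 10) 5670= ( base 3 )21210000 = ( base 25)91k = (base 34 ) 4uq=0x1626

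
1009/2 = 1009/2 = 504.50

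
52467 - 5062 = 47405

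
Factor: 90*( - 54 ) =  - 2^2*3^5*5^1 =- 4860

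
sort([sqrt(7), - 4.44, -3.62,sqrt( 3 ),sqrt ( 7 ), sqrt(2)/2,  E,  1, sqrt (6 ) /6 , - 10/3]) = [ - 4.44,  -  3.62,- 10/3,sqrt( 6 ) /6, sqrt ( 2 ) /2, 1, sqrt( 3),sqrt( 7 ), sqrt( 7), E]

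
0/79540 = 0= 0.00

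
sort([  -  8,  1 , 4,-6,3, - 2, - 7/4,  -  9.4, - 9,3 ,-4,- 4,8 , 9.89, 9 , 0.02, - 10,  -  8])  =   [ - 10 , - 9.4,-9, - 8, - 8,  -  6, - 4, - 4, - 2, - 7/4,0.02,1,3,3,4,8,9,9.89] 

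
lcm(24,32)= 96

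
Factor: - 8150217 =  - 3^1*2716739^1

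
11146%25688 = 11146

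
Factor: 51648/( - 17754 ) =-32/11 = - 2^5*11^( - 1 )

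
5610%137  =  130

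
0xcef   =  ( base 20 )85B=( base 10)3311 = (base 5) 101221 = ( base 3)11112122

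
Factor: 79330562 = 2^1 * 39665281^1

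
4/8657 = 4/8657= 0.00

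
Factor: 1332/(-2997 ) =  - 4/9 = -  2^2*3^( -2 )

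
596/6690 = 298/3345= 0.09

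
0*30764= 0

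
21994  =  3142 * 7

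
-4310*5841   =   - 25174710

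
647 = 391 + 256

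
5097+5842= 10939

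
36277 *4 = 145108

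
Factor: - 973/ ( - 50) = 2^( - 1)*5^ ( - 2)*7^1*139^1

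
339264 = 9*37696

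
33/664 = 33/664 = 0.05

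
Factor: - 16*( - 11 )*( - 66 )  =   - 11616 = -2^5*3^1 * 11^2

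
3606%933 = 807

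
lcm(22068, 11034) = 22068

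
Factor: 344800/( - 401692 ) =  - 2^3*5^2*233^( - 1) = - 200/233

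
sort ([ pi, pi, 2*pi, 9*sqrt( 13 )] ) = [pi,pi, 2*pi , 9*sqrt( 13)] 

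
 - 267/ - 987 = 89/329 =0.27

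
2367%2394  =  2367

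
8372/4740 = 1+908/1185 =1.77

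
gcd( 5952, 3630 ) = 6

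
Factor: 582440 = 2^3*5^1*14561^1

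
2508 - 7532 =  - 5024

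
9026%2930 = 236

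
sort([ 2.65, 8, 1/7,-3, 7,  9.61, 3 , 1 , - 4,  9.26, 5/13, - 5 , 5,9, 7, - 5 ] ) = [-5, - 5,-4,-3,1/7,5/13, 1, 2.65, 3,  5,7,7, 8, 9,9.26, 9.61]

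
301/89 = 3  +  34/89 = 3.38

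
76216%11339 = 8182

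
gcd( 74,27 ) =1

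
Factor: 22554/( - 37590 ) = - 3^1*5^(-1) = - 3/5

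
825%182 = 97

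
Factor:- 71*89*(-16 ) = 101104 = 2^4*71^1*89^1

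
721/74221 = 103/10603= 0.01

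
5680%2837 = 6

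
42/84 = 1/2 = 0.50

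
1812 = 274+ 1538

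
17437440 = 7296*2390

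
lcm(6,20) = 60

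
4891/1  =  4891= 4891.00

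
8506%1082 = 932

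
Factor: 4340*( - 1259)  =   - 5464060= - 2^2*5^1 * 7^1*31^1* 1259^1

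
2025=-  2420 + 4445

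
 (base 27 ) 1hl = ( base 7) 3345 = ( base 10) 1209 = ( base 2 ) 10010111001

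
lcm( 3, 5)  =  15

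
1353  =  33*41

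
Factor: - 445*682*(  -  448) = 135963520 = 2^7*5^1 * 7^1*11^1*31^1*89^1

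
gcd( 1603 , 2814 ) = 7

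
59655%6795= 5295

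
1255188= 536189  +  718999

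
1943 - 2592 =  - 649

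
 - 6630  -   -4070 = - 2560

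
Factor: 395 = 5^1*79^1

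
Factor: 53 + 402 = 455 = 5^1 * 7^1*13^1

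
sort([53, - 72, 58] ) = [ - 72, 53,58] 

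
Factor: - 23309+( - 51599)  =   - 2^2*61^1 * 307^1 =- 74908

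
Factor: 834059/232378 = 2^( - 1 )  *  116189^ (-1) * 834059^1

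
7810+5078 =12888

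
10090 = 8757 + 1333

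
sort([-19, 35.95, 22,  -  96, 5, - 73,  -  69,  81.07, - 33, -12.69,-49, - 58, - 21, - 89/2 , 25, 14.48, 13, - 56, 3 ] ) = [-96, -73,-69, - 58,-56,  -  49, - 89/2 , -33, - 21,-19,- 12.69, 3, 5, 13 , 14.48, 22, 25, 35.95,81.07]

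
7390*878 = 6488420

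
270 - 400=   -  130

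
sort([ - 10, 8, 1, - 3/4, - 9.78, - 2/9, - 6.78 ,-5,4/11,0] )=[-10, - 9.78,-6.78,-5,  -  3/4, - 2/9, 0,4/11, 1,8 ] 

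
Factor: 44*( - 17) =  - 2^2*11^1*17^1 =- 748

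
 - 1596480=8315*( - 192 )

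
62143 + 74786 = 136929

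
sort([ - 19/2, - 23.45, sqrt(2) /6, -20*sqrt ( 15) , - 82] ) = [ - 82,-20 * sqrt(15 ),-23.45, - 19/2 , sqrt( 2) /6] 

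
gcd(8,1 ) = 1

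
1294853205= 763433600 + 531419605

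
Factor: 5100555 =3^1*5^1* 340037^1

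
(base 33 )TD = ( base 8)1712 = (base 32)ua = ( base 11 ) 802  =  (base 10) 970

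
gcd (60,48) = 12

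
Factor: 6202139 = 31^1*59^1*3391^1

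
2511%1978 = 533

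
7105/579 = 7105/579  =  12.27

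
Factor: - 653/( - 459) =3^ (- 3)* 17^ ( - 1)*653^1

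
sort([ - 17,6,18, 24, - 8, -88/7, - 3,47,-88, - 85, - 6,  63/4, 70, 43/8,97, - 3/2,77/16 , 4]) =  [ - 88, - 85, - 17,  -  88/7,  -  8, -6, - 3, - 3/2,4,77/16, 43/8, 6, 63/4,  18,  24,47, 70,  97]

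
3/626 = 3/626 = 0.00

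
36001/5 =36001/5 = 7200.20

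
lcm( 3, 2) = 6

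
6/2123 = 6/2123 = 0.00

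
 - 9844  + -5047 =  - 14891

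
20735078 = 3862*5369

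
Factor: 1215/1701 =5/7 = 5^1*7^(-1)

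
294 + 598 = 892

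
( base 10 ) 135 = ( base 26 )55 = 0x87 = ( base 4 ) 2013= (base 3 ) 12000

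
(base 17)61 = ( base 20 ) 53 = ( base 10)103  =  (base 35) 2X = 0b1100111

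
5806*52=301912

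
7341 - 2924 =4417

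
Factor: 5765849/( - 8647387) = - 7^( - 1 ) * 479^( - 1) * 2579^( - 1) * 5765849^1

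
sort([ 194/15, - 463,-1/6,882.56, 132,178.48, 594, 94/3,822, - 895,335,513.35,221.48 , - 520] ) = [ - 895, - 520, - 463, - 1/6,194/15,  94/3,132,178.48,221.48,335,513.35, 594,822,  882.56] 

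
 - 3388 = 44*( - 77)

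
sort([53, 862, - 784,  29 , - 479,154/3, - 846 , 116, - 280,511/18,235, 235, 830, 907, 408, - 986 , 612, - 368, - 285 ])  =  [  -  986, - 846,-784,-479, - 368,  -  285, -280, 511/18 , 29,154/3, 53,116,235, 235,  408,612, 830,862, 907 ]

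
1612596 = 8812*183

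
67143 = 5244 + 61899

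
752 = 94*8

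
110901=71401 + 39500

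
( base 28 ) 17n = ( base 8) 1753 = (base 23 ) 1ke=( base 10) 1003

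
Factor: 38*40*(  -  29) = - 2^4*5^1*19^1*29^1 = - 44080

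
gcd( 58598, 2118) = 706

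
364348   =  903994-539646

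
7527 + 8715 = 16242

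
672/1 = 672 = 672.00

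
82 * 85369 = 7000258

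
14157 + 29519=43676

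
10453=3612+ 6841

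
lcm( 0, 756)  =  0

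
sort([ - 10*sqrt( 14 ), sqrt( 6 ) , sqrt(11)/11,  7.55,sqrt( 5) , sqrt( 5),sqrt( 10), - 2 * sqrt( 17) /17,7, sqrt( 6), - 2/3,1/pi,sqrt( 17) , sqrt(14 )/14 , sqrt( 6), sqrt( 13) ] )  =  [-10*sqrt(14) , - 2/3,-2*sqrt(17) /17,sqrt( 14)/14,  sqrt( 11)/11, 1/pi,  sqrt( 5) , sqrt ( 5) , sqrt(6),sqrt( 6) , sqrt( 6),sqrt(10 ) , sqrt( 13), sqrt( 17), 7, 7.55]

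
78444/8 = 19611/2 = 9805.50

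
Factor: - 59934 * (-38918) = 2332511412 = 2^2*3^1*7^1*11^1*29^1*61^1*1427^1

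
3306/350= 1653/175 = 9.45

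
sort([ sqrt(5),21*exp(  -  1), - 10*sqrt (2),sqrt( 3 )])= [-10*sqrt( 2 ), sqrt( 3),sqrt( 5 ),21*exp( - 1 )] 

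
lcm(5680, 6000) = 426000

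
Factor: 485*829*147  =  59103555 =3^1*5^1*7^2*97^1*829^1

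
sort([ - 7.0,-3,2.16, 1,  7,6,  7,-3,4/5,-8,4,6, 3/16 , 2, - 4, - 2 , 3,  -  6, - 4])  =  [  -  8, - 7.0, - 6,  -  4,-4, -3, - 3, - 2, 3/16,4/5,  1,2, 2.16,3  ,  4,6 , 6,7, 7]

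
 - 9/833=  - 1 + 824/833= - 0.01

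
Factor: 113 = 113^1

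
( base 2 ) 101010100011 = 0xAA3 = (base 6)20335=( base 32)2l3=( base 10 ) 2723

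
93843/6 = 31281/2 = 15640.50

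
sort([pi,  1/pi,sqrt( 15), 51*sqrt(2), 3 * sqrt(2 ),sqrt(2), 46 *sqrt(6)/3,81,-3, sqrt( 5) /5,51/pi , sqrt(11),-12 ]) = [ - 12, - 3,1/pi,sqrt( 5)/5, sqrt( 2),pi, sqrt( 11 ),  sqrt(15),3*sqrt(2),51/pi , 46*sqrt( 6)/3,  51 * sqrt(2),81]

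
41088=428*96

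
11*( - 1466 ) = -16126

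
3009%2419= 590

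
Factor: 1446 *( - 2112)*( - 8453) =2^7*3^2*11^1 * 79^1*107^1*241^1 = 25815056256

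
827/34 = 827/34 = 24.32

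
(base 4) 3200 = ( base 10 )224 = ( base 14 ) 120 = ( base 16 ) e0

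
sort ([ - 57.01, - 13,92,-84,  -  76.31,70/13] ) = [-84, - 76.31, - 57.01, - 13,70/13 , 92 ] 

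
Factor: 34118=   2^1*7^1*2437^1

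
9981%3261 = 198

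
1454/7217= 1454/7217 = 0.20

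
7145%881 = 97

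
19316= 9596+9720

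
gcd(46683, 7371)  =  2457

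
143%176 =143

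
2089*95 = 198455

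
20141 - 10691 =9450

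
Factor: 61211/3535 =5^( - 1)  *  7^ (-1 )* 101^( - 1) *61211^1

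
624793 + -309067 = 315726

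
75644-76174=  - 530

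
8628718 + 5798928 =14427646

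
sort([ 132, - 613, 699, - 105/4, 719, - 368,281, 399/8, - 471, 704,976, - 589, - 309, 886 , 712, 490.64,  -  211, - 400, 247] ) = [  -  613 , - 589, - 471, - 400,  -  368, - 309, -211,- 105/4, 399/8,132, 247,281 , 490.64,699, 704, 712, 719,886, 976] 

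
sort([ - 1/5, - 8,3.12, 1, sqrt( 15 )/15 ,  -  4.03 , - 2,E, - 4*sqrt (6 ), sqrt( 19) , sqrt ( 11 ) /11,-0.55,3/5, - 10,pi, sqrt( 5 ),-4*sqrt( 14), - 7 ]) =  [-4* sqrt( 14), - 10, - 4*sqrt (6), - 8, - 7 , - 4.03, -2, - 0.55, - 1/5,sqrt (15)/15,sqrt( 11)/11, 3/5,1, sqrt (5),E, 3.12,pi, sqrt( 19) ]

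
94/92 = 47/46 = 1.02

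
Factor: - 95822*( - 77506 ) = 7426779932 = 2^2 *11^1*13^1 *271^1*47911^1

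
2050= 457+1593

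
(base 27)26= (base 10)60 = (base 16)3C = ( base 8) 74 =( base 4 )330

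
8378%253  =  29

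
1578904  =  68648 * 23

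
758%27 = 2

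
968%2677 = 968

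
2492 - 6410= - 3918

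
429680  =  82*5240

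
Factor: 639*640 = 408960  =  2^7* 3^2*5^1*71^1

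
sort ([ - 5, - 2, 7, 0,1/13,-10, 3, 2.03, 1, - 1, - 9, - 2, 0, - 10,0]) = [ - 10, - 10, - 9 , - 5, - 2,  -  2, - 1, 0, 0, 0, 1/13, 1, 2.03, 3, 7 ] 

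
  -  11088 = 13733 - 24821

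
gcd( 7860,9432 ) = 1572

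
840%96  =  72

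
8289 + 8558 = 16847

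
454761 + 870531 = 1325292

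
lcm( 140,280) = 280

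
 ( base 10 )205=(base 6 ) 541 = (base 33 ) 67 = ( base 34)61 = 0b11001101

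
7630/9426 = 3815/4713 = 0.81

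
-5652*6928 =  - 39157056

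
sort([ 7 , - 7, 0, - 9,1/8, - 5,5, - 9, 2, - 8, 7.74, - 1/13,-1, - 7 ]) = [ - 9, - 9, - 8, - 7,  -  7, - 5, - 1, - 1/13  ,  0,1/8,2,5,7,  7.74 ]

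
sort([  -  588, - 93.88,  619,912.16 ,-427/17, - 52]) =[ - 588,  -  93.88, - 52 , - 427/17, 619,912.16]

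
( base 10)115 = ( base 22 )55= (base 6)311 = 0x73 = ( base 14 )83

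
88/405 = 88/405  =  0.22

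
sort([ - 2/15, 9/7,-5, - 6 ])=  [-6,  -  5, - 2/15,9/7 ] 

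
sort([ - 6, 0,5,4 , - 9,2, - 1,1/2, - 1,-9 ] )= [  -  9, - 9,  -  6, - 1,-1, 0, 1/2, 2, 4,5 ]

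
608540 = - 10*(-60854)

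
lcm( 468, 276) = 10764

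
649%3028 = 649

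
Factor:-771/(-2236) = 2^( - 2 ) * 3^1  *13^(-1 ) * 43^(- 1 )*257^1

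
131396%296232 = 131396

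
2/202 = 1/101 = 0.01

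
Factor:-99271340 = - 2^2*5^1*7^1*521^1*1361^1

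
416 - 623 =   -  207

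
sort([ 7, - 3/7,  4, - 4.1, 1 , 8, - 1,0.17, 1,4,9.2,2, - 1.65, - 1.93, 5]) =[ - 4.1,  -  1.93, - 1.65,  -  1,-3/7,0.17, 1,1,2,4,4, 5,7,8,  9.2 ] 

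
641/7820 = 641/7820 =0.08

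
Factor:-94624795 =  - 5^1*233^1*81223^1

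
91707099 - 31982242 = 59724857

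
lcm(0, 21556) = 0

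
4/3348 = 1/837 = 0.00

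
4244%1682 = 880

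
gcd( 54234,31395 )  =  69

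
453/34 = 13+ 11/34=13.32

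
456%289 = 167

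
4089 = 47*87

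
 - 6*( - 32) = 192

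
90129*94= 8472126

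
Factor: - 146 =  - 2^1*73^1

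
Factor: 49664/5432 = 2^6*7^( - 1) = 64/7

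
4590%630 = 180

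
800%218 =146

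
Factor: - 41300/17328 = - 10325/4332 = -  2^( - 2 )*3^(  -  1)  *5^2*7^1*19^( - 2)*59^1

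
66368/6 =33184/3  =  11061.33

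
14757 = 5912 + 8845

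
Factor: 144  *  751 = 108144 = 2^4*3^2 * 751^1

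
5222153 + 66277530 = 71499683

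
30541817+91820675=122362492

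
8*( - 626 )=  - 5008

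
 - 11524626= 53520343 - 65044969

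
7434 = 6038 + 1396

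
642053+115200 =757253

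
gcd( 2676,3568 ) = 892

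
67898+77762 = 145660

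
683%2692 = 683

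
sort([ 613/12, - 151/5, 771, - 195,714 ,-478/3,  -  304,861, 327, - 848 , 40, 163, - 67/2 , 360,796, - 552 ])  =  [ - 848, - 552, -304, - 195,-478/3, - 67/2, - 151/5,  40,  613/12 , 163,327,360,714, 771,796, 861] 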